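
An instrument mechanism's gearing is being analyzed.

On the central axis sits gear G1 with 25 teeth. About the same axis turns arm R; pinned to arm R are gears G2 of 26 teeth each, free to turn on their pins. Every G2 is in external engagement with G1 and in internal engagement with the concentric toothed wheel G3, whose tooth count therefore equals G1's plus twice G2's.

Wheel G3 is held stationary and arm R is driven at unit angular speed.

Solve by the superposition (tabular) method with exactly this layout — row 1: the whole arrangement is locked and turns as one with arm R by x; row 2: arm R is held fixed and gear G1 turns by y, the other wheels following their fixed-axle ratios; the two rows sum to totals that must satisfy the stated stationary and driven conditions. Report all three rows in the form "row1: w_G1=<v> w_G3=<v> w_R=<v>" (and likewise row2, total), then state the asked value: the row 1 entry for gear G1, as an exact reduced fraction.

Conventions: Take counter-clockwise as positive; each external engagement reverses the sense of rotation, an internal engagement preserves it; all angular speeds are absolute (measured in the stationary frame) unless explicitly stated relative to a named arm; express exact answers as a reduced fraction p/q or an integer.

row1: w_G1=1 w_G3=1 w_R=1
row2: w_G1=77/25 w_G3=-1 w_R=0
total: w_G1=102/25 w_G3=0 w_R=1
asked value: 1

class = planetary set [G3 = 25+2·26 = 77; Willis about the carrier]
row 1 (train locked, turned with arm): all members turn x
row 2 (arm held, sun turns y): ω_ring = −(25/77)·y, ω_arm = 0
boundary: total ω_ring = x − (25/77)·y = 0 and total ω_arm = x = 1  ⇒  y = 77/25, x = 1
row 2 ring = −(25/77)·77/25 = -1
totals (row 1 + row 2): sun 1 + 77/25 = 102/25, ring 1 + (-1) = 0, arm 1 + 0 = 1
asked cell (row1, sun) = 1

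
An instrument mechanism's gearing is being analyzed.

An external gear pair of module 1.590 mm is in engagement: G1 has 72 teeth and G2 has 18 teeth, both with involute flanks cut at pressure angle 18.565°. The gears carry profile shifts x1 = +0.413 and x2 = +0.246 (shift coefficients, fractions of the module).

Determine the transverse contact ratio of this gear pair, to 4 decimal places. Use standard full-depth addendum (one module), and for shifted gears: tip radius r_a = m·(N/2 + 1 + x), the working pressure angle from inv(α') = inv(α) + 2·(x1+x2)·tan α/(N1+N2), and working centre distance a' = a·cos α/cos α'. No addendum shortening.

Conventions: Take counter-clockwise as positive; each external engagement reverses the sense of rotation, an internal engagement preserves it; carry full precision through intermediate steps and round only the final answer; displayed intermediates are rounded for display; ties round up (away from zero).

1.6217

topology: single-mesh involute geometry — m = 1.590, 72T/18T pair
base radii: r_b1 = 54.261406, r_b2 = 13.565352
tip radii: r_a1 = 59.486670, r_a2 = 16.291140
inv(α') = inv(18.565°) + 2·(+0.413+0.246)·tan α/(72+18) = 0.01675534  ⇒  α' = 20.76797°
a' = a·cos α / cos α' = 71.5500·cos 18.565°/cos 20.76797° = 72.540119
action lengths: √(r_a1²−r_b1²) = 24.379575, √(r_a2²−r_b2²) = 9.021224
base pitch p_b = π·m·cos α = 4.735201
CR = (24.379575 + 9.021224 − 72.540119·sin 20.76797°)/4.735201 = 1.621730
contact ratio ≈ 1.6217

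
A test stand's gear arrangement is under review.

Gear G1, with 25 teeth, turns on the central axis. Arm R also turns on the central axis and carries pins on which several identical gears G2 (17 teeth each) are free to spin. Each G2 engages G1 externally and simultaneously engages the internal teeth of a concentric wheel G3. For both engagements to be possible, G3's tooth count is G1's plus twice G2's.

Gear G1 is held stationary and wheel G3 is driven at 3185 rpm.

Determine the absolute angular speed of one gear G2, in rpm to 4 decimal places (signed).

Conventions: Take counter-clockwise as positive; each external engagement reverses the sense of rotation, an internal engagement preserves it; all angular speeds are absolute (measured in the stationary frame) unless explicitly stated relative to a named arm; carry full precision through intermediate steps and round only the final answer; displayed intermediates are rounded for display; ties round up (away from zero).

+5526.9118 rpm

planetary set (25T centre, 17T on arm, 59T internal) — Willis relation
normalise by the input: solve with ω_ring = 1, then scale by 3185 rpm
ring teeth: 25 + 2·17 = 59
25(ω_sun−ω_arm) = −59(ω_ring−ω_arm),  ω_sun = 0, ω_ring = 1
25(0−ω_arm) = −59(1−ω_arm)  ⇒  84·ω_arm = 59  ⇒  ω_arm = 59/84
sun–planet mesh: 25·(0−59/84) = −17·(ω_p−ω_arm)  ⇒  ω_p−ω_arm = 1475/1428
ω_p = 59/84 + 1475/1428 = 59/34
scale: ω_p = 59/34 × 3185 rpm = +5526.9118 rpm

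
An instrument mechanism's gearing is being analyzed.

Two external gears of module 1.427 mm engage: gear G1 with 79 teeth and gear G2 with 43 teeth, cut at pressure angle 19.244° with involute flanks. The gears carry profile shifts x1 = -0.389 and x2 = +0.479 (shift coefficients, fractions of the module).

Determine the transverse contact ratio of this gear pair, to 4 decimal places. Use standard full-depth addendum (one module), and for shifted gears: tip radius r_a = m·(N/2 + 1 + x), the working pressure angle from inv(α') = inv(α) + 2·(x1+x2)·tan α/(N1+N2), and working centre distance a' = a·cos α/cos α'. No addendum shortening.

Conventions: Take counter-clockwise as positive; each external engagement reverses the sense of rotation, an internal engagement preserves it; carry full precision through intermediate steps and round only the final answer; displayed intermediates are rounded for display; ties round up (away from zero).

recognized (one external pair, fixed centres): single-mesh tooth geometry, m = 1.427, N1 = 79, N2 = 43
base radii: r_b1 = 53.216940, r_b2 = 28.966182
tip radii: r_a1 = 57.238397, r_a2 = 32.791033
inv(α') = inv(19.244°) + 2·(-0.389+0.479)·tan α/(79+43) = 0.01374205  ⇒  α' = 19.48293°
a' = a·cos α / cos α' = 87.0470·cos 19.244°/cos 19.48293° = 87.174666
action lengths: √(r_a1²−r_b1²) = 21.075850, √(r_a2²−r_b2²) = 15.369194
base pitch p_b = π·m·cos α = 4.232556
CR = (21.075850 + 15.369194 − 87.174666·sin 19.48293°)/4.232556 = 1.741270
contact ratio ≈ 1.7413

1.7413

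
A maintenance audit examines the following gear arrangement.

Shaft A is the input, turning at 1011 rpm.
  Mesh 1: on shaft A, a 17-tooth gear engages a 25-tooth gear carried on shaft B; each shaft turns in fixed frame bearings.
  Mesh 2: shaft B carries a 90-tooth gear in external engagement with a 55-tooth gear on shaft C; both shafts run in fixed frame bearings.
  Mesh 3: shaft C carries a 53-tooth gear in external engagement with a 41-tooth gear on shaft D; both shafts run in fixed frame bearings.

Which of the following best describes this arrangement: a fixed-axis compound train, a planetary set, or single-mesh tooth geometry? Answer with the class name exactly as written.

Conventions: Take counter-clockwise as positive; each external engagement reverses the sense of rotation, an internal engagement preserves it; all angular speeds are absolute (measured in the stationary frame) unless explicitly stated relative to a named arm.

recognized (4 fixed axles, 3 meshes): fixed-axis compound train
classification: fixed-axis compound train

fixed-axis compound train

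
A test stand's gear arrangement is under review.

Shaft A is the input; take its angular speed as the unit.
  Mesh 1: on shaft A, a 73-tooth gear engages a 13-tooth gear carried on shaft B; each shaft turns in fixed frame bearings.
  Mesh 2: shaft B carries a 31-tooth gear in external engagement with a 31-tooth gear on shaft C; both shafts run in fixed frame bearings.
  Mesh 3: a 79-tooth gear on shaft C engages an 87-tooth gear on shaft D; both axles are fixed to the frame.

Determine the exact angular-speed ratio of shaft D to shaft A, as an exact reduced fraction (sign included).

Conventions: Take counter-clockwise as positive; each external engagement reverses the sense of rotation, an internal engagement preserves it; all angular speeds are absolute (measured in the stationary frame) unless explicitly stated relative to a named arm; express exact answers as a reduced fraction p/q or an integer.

-5767/1131

class = fixed-axis compound train [3 meshes; 3 ratios multiply, 3 sense flips]
mesh 1 [73T→13T]: running ratio 73/13, sense −
mesh 2 [31T→31T]: running ratio 73/13, sense +
mesh 3 [79T→87T]: running ratio 5767/1131, sense −
ω_out/ω_in = -5767/1131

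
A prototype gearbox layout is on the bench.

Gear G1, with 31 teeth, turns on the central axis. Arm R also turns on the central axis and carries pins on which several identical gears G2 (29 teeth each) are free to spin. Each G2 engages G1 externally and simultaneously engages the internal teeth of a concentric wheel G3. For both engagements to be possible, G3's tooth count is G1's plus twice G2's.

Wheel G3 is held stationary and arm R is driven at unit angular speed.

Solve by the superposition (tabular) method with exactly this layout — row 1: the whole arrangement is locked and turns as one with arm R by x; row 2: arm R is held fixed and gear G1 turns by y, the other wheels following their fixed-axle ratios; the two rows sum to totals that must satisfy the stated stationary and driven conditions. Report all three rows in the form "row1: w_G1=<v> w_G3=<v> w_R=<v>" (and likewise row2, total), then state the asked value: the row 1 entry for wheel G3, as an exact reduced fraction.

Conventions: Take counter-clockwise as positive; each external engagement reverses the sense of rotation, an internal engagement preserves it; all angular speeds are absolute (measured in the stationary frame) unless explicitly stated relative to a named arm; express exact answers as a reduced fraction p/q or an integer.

row1: w_G1=1 w_G3=1 w_R=1
row2: w_G1=89/31 w_G3=-1 w_R=0
total: w_G1=120/31 w_G3=0 w_R=1
asked value: 1

planetary set (31T centre, 29T on arm, 89T internal) — Willis relation
row 1: whole set turns with the arm by x
row 2: sun turns y, ring = −(31/89)·y, arm 0
boundary: total ω_ring = x − (31/89)·y = 0 and total ω_arm = x = 1  ⇒  y = 89/31, x = 1
row 2 ring = −(31/89)·89/31 = -1
totals (row 1 + row 2): sun 1 + 89/31 = 120/31, ring 1 + (-1) = 0, arm 1 + 0 = 1
asked cell (row1, ring) = 1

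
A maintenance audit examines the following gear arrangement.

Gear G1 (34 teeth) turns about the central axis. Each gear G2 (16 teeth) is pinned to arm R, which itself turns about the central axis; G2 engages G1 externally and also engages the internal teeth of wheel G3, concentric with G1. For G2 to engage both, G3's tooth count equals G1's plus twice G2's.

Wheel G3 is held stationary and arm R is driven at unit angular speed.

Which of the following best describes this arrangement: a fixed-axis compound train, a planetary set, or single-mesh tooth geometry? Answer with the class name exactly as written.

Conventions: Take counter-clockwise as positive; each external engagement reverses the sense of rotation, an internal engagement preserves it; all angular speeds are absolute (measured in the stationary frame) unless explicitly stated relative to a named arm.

planetary set

topology: planetary set — G1 34T / G2 16T / G3 66T, arm = carrier (Willis)
classification: planetary set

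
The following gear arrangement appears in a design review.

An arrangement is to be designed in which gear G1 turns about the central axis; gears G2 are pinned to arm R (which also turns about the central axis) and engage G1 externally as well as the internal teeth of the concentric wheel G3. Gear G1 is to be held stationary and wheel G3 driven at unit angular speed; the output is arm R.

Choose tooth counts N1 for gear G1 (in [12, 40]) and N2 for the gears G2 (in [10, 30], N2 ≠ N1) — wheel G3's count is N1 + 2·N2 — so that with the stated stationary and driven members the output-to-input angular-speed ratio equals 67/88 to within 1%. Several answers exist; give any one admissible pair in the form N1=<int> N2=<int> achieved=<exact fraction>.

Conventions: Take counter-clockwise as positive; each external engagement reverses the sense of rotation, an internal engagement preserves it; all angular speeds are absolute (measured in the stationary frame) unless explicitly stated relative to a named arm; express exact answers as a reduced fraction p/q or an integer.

N1=21 N2=23 achieved=67/88

topology: planetary set — design target 67/88, arm = carrier (Willis)
Willis with ω_sun = 0: ω_arm/ω_ring = N3/(N1+N3); set equal to 67/88  ⇒  N3/N1 = (67/88)/(1 − 67/88) = 67/21
N3 = N1 + 2·N2  ⇒  N2/N1 = (N3/N1 − 1)/2 = (67/21 − 1)/2 = 23/21
smallest multiple with N1 ≥ 12 and N2 ≥ 10: k = 1  ⇒  N1 = 1·21 = 21, N2 = 1·23 = 23 (N1 ≤ 40, N2 ≤ 30, N2 ≠ N1 ✓), N3 = 21 + 2·23 = 67
check: N3/(N1+N3) with N1 = 21, N3 = 67 gives 67/88; |achieved − target| = 0 ≤ 67/8800 ✓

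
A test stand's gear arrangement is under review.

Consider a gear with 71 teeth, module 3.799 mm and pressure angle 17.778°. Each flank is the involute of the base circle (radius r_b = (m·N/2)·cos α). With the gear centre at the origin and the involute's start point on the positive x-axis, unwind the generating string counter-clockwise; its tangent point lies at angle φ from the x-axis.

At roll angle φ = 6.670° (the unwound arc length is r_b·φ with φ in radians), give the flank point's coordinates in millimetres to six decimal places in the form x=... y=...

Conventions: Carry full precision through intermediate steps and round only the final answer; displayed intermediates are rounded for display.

x=129.291538 y=0.067445

class = single-mesh tooth geometry [base-circle involute, m = 3.799, 71T]
pitch radius r_p = m·N/2 = 3.799·71/2 = 134.864500
base radius r_b = r_p·cos α = 134.864500·cos 17.778° = 128.424275
roll angle φ = 6.670° = 0.11641346 rad
x = r_b·(cos φ + φ·sin φ) = 129.291538
y = r_b·(sin φ − φ·cos φ) = 0.067445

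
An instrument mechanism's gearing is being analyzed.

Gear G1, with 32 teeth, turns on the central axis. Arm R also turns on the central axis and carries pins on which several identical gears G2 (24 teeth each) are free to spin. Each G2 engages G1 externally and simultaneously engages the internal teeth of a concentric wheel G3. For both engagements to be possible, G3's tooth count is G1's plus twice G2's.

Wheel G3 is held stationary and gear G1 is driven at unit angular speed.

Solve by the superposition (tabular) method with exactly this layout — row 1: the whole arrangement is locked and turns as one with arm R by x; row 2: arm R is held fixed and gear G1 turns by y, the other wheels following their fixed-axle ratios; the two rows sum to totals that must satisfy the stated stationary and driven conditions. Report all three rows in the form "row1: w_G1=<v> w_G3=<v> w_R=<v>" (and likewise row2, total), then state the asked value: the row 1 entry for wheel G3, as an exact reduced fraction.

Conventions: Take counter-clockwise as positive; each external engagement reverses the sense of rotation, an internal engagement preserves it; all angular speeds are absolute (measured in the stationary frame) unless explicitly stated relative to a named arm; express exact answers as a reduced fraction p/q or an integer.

recognized (axles ride arm R): planetary set, 32/24/80 teeth
superposition row 1 [locked train]: every member turns x
row 2: sun turns y, ring = −(32/80)·y, arm 0
boundary: total ω_ring = x − (32/80)·y = 0 and total ω_sun = x + y = 1  ⇒  y = 5/7, x = 2/7
row 2 ring = −(32/80)·5/7 = -2/7
totals (row 1 + row 2): sun 2/7 + 5/7 = 1, ring 2/7 + (-2/7) = 0, arm 2/7 + 0 = 2/7
asked cell (row1, ring) = 2/7

row1: w_G1=2/7 w_G3=2/7 w_R=2/7
row2: w_G1=5/7 w_G3=-2/7 w_R=0
total: w_G1=1 w_G3=0 w_R=2/7
asked value: 2/7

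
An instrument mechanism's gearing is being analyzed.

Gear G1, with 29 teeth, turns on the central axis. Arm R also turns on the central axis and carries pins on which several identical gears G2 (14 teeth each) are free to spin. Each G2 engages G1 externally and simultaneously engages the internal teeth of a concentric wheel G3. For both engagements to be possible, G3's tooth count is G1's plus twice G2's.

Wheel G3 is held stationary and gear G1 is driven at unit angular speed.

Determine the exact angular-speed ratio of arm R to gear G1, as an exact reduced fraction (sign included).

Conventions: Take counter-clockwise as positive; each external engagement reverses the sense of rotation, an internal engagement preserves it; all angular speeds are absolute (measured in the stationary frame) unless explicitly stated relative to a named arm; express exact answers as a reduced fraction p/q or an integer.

topology: planetary set — G1 29T / G2 14T / G3 57T, arm = carrier (Willis)
ring teeth: 29 + 2·14 = 57
29(ω_sun−ω_arm) = −57(ω_ring−ω_arm),  ω_ring = 0, ω_sun = 1
29(1−ω_arm) = −57(0−ω_arm)  ⇒  86·ω_arm = 29  ⇒  ω_arm = 29/86
ω_out/ω_in = 29/86

29/86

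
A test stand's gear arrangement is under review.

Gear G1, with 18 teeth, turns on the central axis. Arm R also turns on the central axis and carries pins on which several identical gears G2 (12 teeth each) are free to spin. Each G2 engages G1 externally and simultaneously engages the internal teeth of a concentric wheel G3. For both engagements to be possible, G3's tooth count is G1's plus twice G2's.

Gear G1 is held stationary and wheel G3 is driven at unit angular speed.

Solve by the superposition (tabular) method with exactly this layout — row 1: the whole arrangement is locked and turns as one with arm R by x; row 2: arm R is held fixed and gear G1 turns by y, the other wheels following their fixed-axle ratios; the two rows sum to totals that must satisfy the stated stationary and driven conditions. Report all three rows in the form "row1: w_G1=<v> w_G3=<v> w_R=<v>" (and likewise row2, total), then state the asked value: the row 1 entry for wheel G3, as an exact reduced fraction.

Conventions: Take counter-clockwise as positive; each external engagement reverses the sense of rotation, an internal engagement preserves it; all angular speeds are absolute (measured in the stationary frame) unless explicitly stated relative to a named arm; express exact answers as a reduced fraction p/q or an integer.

row1: w_G1=7/10 w_G3=7/10 w_R=7/10
row2: w_G1=-7/10 w_G3=3/10 w_R=0
total: w_G1=0 w_G3=1 w_R=7/10
asked value: 7/10

recognized (axles ride arm R): planetary set, 18/12/42 teeth
superposition row 1 [locked train]: every member turns x
row 2 — arm fixed, fixed-axis ratios: sun y, ring −(18/42)·y, arm 0
boundary: total ω_sun = x + y = 0 and total ω_ring = x − (18/42)·y = 1  ⇒  y = -7/10, x = 7/10
row 2 ring = −(18/42)·(-7/10) = 3/10
totals (row 1 + row 2): sun 7/10 + (-7/10) = 0, ring 7/10 + 3/10 = 1, arm 7/10 + 0 = 7/10
asked cell (row1, ring) = 7/10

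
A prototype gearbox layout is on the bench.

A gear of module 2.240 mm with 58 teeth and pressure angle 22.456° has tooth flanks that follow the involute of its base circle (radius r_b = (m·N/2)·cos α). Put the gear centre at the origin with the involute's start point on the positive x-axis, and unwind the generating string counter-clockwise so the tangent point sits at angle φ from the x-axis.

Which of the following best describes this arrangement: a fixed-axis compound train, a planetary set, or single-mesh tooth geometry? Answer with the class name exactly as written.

single-mesh involute tooth geometry (58T wheel at module 2.240)
classification: single-mesh tooth geometry

single-mesh tooth geometry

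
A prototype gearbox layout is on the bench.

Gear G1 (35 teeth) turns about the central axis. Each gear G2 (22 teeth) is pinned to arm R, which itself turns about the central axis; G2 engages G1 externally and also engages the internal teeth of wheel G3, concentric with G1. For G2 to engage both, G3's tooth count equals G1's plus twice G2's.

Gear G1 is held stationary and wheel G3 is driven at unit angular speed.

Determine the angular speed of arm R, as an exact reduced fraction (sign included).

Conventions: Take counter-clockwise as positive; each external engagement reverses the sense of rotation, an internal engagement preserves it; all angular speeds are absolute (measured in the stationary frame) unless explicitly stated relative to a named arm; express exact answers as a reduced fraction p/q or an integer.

topology: planetary set — G1 35T / G2 22T / G3 79T, arm = carrier (Willis)
ring teeth: 35 + 2·22 = 79
35(ω_sun−ω_arm) = −79(ω_ring−ω_arm),  ω_sun = 0, ω_ring = 1
35(0−ω_arm) = −79(1−ω_arm)  ⇒  114·ω_arm = 79  ⇒  ω_arm = 79/114
exact speed ratio = 79/114

79/114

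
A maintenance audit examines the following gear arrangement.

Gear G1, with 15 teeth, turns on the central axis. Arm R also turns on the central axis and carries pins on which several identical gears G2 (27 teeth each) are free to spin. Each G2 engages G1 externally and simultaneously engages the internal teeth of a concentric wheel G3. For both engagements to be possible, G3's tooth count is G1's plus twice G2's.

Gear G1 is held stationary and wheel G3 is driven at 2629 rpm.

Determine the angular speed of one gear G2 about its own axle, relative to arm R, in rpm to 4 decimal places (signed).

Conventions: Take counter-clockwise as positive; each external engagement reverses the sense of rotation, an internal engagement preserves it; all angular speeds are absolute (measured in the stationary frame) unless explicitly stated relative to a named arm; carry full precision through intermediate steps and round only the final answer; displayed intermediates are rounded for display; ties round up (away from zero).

+1199.7421 rpm

recognized (axles ride arm R): planetary set, 15/27/69 teeth
normalise by the input: solve with ω_ring = 1, then scale by 2629 rpm
ring teeth: 15 + 2·27 = 69
15(ω_sun−ω_arm) = −69(ω_ring−ω_arm),  ω_sun = 0, ω_ring = 1
15(0−ω_arm) = −69(1−ω_arm)  ⇒  84·ω_arm = 69  ⇒  ω_arm = 23/28
sun–planet mesh: 15·(0−23/28) = −27·(ω_p−ω_arm)  ⇒  ω_p−ω_arm = 115/252
scale: ω_p−ω_arm = 115/252 × 2629 rpm = +1199.7421 rpm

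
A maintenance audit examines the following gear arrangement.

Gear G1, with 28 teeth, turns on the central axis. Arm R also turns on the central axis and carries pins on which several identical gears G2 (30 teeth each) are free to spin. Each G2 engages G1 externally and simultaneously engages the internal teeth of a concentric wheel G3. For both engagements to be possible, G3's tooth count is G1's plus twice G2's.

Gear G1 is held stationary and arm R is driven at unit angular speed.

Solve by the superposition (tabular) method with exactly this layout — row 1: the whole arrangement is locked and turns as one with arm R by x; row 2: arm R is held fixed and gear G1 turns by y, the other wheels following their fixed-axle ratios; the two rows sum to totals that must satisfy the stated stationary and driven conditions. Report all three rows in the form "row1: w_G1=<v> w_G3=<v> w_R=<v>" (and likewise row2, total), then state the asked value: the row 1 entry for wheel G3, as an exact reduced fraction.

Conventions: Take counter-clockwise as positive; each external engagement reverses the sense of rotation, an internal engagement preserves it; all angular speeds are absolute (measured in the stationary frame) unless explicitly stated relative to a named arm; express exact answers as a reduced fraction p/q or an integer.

row1: w_G1=1 w_G3=1 w_R=1
row2: w_G1=-1 w_G3=7/22 w_R=0
total: w_G1=0 w_G3=29/22 w_R=1
asked value: 1

recognized (axles ride arm R): planetary set, 28/30/88 teeth
row 1: whole set turns with the arm by x
row 2: sun turns y, ring = −(28/88)·y, arm 0
boundary: total ω_sun = x + y = 0 and total ω_arm = x = 1  ⇒  y = -1, x = 1
row 2 ring = −(28/88)·(-1) = 7/22
totals (row 1 + row 2): sun 1 + (-1) = 0, ring 1 + 7/22 = 29/22, arm 1 + 0 = 1
asked cell (row1, ring) = 1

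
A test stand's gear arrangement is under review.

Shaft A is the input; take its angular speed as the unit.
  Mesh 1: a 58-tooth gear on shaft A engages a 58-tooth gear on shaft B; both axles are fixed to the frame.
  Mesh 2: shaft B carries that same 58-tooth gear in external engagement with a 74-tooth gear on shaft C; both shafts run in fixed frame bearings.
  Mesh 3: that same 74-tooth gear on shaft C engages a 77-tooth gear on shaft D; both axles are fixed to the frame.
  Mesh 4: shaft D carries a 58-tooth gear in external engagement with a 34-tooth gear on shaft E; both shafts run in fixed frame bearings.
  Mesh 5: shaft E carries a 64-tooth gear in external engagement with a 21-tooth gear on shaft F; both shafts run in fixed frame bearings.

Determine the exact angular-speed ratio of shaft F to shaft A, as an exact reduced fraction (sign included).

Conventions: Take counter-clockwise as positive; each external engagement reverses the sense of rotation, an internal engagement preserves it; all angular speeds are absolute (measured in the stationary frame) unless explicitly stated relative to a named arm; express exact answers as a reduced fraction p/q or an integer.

class = fixed-axis compound train [5 meshes; 5 ratios multiply, 5 sense flips]
mesh 1 [58T→58T]: running ratio 1, sense −
mesh 2 [58T→74T]: running ratio 29/37, sense +
mesh 3 [74T→77T]: running ratio 58/77, sense −
mesh 4 [58T→34T]: running ratio 1682/1309, sense +
mesh 5 [64T→21T]: running ratio 107648/27489, sense −
ω_out/ω_in = -107648/27489

-107648/27489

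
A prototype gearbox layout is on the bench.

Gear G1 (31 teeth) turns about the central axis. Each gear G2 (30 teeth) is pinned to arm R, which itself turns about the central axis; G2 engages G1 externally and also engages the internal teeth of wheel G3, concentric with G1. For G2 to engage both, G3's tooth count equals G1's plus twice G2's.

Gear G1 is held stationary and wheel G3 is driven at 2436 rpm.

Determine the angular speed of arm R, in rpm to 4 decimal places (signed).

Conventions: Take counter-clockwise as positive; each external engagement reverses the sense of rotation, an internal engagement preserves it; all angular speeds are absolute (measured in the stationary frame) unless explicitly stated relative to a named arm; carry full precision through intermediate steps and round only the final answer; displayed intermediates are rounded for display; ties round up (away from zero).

+1817.0164 rpm

class = planetary set [G3 = 31+2·30 = 91; Willis about the carrier]
normalise by the input: solve with ω_ring = 1, then scale by 2436 rpm
ring teeth: 31 + 2·30 = 91
31(ω_sun−ω_arm) = −91(ω_ring−ω_arm),  ω_sun = 0, ω_ring = 1
31(0−ω_arm) = −91(1−ω_arm)  ⇒  122·ω_arm = 91  ⇒  ω_arm = 91/122
scale: ω_arm = 91/122 × 2436 rpm = +1817.0164 rpm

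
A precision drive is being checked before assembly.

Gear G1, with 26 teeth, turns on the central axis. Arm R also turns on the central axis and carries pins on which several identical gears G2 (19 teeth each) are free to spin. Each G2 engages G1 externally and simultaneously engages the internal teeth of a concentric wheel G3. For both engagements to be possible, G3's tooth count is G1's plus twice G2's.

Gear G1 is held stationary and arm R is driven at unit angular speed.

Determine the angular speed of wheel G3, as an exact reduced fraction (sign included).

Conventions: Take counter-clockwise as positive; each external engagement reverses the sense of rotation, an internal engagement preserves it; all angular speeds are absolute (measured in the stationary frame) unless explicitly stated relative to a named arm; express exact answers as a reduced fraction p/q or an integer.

recognized (axles ride arm R): planetary set, 26/19/64 teeth
ring teeth: 26 + 2·19 = 64
26(ω_sun−ω_arm) = −64(ω_ring−ω_arm),  ω_sun = 0, ω_arm = 1
ω_ring = 1 − (26/64)(0−1) = 45/32
exact speed ratio = 45/32

45/32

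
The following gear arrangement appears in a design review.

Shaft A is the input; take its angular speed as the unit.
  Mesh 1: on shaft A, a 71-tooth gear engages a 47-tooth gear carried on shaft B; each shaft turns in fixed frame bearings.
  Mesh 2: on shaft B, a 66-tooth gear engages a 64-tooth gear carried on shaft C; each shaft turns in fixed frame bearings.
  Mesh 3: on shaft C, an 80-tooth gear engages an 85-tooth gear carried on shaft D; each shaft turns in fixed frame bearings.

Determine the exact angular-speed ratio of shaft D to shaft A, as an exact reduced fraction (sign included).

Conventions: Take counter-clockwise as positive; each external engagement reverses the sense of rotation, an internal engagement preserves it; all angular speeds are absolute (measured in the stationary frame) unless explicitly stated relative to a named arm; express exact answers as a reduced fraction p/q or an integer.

class = fixed-axis compound train [3 meshes; 3 ratios multiply, 3 sense flips]
mesh 1 [71T→47T]: running ratio 71/47, sense −
mesh 2 [66T→64T]: running ratio 2343/1504, sense +
mesh 3 [80T→85T]: running ratio 2343/1598, sense −
ω_out/ω_in = -2343/1598

-2343/1598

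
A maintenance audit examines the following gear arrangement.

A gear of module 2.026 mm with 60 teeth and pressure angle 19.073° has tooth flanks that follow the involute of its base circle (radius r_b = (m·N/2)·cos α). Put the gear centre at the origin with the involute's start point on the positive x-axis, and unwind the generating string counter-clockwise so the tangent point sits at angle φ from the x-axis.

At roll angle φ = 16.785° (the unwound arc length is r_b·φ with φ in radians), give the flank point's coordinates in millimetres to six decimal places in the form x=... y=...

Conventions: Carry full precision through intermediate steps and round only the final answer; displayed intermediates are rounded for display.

x=59.855671 y=0.477291

class = single-mesh tooth geometry [base-circle involute, m = 2.026, 60T]
pitch radius r_p = m·N/2 = 2.026·60/2 = 60.780000
base radius r_b = r_p·cos α = 60.780000·cos 19.073° = 57.443361
roll angle φ = 16.785° = 0.29295351 rad
x = r_b·(cos φ + φ·sin φ) = 59.855671
y = r_b·(sin φ − φ·cos φ) = 0.477291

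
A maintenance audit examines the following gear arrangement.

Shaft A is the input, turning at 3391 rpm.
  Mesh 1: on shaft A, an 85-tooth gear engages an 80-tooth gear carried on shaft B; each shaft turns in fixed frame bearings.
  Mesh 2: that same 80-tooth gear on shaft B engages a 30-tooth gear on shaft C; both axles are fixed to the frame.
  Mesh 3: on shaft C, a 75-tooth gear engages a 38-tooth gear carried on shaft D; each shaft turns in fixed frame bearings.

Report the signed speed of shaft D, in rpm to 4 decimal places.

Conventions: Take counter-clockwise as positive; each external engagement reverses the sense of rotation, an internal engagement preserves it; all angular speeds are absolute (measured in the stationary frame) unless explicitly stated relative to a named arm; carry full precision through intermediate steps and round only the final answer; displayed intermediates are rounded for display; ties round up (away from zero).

3-mesh fixed-axis compound train (all bearings frame-fixed)
mesh 1 [85T→80T]: ω = 3391.0000×85/80 = 3602.9375 rpm, sense flips to −
mesh 2 [80T→30T]: ω = 3602.9375×80/30 = 9607.8333 rpm, sense flips to +
mesh 3 [75T→38T]: ω = 9607.8333×75/38 = 18962.8289 rpm, sense flips to −
signed output speed = -18962.8289 rpm

-18962.8289 rpm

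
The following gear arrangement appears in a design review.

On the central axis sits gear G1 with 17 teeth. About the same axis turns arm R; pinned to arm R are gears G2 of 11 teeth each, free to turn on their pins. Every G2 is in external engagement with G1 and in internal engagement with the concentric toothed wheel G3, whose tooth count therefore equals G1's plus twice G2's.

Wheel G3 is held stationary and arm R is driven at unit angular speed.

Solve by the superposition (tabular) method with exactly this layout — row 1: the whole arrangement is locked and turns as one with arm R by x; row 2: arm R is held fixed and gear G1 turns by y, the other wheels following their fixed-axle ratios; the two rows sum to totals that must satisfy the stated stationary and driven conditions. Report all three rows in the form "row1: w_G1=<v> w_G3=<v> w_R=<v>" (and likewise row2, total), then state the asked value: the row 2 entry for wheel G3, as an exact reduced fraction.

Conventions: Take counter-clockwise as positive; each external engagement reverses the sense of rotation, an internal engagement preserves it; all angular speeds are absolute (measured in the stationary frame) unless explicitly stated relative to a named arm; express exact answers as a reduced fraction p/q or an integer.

row1: w_G1=1 w_G3=1 w_R=1
row2: w_G1=39/17 w_G3=-1 w_R=0
total: w_G1=56/17 w_G3=0 w_R=1
asked value: -1

planetary set (17T centre, 11T on arm, 39T internal) — Willis relation
superposition row 1 [locked train]: every member turns x
row 2 — arm fixed, fixed-axis ratios: sun y, ring −(17/39)·y, arm 0
boundary: total ω_ring = x − (17/39)·y = 0 and total ω_arm = x = 1  ⇒  y = 39/17, x = 1
row 2 ring = −(17/39)·39/17 = -1
totals (row 1 + row 2): sun 1 + 39/17 = 56/17, ring 1 + (-1) = 0, arm 1 + 0 = 1
asked cell (row2, ring) = -1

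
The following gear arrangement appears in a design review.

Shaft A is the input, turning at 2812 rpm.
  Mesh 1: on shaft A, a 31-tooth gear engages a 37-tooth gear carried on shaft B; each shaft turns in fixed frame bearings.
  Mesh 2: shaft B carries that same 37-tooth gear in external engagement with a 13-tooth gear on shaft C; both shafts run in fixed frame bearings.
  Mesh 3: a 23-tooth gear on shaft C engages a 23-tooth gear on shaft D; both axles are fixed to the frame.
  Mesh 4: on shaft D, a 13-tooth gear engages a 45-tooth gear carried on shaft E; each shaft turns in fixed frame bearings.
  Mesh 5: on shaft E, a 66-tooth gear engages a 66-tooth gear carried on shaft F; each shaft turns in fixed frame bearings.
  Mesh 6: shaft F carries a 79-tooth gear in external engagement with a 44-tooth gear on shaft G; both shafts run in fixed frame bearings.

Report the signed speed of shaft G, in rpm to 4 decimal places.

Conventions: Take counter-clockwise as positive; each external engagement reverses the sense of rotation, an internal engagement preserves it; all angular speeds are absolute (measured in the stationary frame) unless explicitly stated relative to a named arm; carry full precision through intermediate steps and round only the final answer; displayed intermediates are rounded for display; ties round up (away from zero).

+3478.0747 rpm

class = fixed-axis compound train [6 meshes; 6 ratios multiply, 6 sense flips]
mesh 1 [31T→37T]: ω = 2812.0000×31/37 = 2356.0000 rpm, sense flips to −
mesh 2 [37T→13T]: ω = 2356.0000×37/13 = 6705.5385 rpm, sense flips to +
mesh 3 [23T→23T]: ω = 6705.5385×23/23 = 6705.5385 rpm, sense flips to −
mesh 4 [13T→45T]: ω = 6705.5385×13/45 = 1937.1556 rpm, sense flips to +
mesh 5 [66T→66T]: ω = 1937.1556×66/66 = 1937.1556 rpm, sense flips to −
mesh 6 [79T→44T]: ω = 1937.1556×79/44 = 3478.0747 rpm, sense flips to +
signed output speed = +3478.0747 rpm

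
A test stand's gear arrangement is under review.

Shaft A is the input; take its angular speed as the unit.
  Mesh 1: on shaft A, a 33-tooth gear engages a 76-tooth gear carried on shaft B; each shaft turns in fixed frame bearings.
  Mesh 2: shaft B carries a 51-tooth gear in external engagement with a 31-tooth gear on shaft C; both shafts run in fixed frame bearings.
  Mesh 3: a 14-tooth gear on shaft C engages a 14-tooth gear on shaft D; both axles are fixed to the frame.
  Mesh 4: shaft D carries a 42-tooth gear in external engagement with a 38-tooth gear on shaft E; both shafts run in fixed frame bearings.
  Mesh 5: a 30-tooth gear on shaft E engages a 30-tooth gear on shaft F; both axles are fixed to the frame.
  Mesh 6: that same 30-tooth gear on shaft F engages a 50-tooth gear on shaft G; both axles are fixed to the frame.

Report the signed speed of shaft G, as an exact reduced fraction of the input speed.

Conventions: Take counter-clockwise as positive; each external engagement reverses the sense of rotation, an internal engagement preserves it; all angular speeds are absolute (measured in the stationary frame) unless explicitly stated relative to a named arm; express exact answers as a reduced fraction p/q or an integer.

6-mesh fixed-axis compound train (all bearings frame-fixed)
mesh 1 [33T→76T]: |ω|/ω_in = 1×33/76 = 33/76, sense flips to −
mesh 2 [51T→31T]: |ω|/ω_in = (33/76)×51/31 = 1683/2356, sense flips to +
mesh 3 [14T→14T]: |ω|/ω_in = (1683/2356)×14/14 = 1683/2356, sense flips to −
mesh 4 [42T→38T]: |ω|/ω_in = (1683/2356)×42/38 = 35343/44764, sense flips to +
mesh 5 [30T→30T]: |ω|/ω_in = (35343/44764)×30/30 = 35343/44764, sense flips to −
mesh 6 [30T→50T]: |ω|/ω_in = (35343/44764)×30/50 = 106029/223820, sense flips to +
signed output speed (× input speed) = 106029/223820

106029/223820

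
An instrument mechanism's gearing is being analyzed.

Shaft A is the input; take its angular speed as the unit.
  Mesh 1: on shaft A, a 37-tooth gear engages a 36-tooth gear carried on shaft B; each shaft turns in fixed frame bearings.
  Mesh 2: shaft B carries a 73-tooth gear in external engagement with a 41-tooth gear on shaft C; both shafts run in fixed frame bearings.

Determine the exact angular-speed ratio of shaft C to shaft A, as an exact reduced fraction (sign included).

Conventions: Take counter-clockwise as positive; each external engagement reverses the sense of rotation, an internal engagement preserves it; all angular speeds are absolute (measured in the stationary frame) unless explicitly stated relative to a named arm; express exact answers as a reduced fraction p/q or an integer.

2701/1476

class = fixed-axis compound train [2 meshes; 2 ratios multiply, 2 sense flips]
mesh 1 [37T→36T]: running ratio 37/36, sense −
mesh 2 [73T→41T]: running ratio 2701/1476, sense +
ω_out/ω_in = 2701/1476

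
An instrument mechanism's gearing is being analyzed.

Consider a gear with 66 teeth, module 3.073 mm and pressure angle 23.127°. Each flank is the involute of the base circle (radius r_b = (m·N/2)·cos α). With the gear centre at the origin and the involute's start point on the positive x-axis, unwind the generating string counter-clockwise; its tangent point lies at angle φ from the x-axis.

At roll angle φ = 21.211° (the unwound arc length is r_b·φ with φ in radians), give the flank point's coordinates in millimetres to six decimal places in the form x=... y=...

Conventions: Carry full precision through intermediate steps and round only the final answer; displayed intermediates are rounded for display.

class = single-mesh tooth geometry [base-circle involute, m = 3.073, 66T]
pitch radius r_p = m·N/2 = 3.073·66/2 = 101.409000
base radius r_b = r_p·cos α = 101.409000·cos 23.127° = 93.259419
roll angle φ = 21.211° = 0.37020179 rad
x = r_b·(cos φ + φ·sin φ) = 99.432696
y = r_b·(sin φ − φ·cos φ) = 1.555691

x=99.432696 y=1.555691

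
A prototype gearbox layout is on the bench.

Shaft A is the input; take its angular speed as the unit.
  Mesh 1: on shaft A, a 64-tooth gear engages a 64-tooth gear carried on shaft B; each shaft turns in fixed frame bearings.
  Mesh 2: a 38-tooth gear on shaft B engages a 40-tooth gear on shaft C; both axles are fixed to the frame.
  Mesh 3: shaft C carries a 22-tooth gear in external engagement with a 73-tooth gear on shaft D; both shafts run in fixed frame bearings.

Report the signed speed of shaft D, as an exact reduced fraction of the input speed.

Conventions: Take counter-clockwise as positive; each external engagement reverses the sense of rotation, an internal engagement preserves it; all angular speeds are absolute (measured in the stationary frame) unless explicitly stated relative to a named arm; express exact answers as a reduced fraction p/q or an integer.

3-mesh fixed-axis compound train (all bearings frame-fixed)
mesh 1 [64T→64T]: |ω|/ω_in = 1×64/64 = 1, sense flips to −
mesh 2 [38T→40T]: |ω|/ω_in = 1×38/40 = 19/20, sense flips to +
mesh 3 [22T→73T]: |ω|/ω_in = (19/20)×22/73 = 209/730, sense flips to −
signed output speed (× input speed) = -209/730

-209/730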